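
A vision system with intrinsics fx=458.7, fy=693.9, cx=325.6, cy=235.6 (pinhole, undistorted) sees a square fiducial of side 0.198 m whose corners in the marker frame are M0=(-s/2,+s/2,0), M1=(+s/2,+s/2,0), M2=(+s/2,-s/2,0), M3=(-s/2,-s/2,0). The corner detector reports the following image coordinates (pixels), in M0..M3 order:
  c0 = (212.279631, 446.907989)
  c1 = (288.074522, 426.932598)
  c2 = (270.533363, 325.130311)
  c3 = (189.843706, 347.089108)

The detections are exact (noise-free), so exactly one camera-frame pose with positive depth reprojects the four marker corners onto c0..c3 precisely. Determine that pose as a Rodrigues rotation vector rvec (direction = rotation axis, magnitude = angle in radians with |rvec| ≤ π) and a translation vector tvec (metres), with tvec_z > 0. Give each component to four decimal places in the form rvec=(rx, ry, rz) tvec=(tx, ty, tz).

rvec=(0.3789, 0.0015, -0.1865) tvec=(-0.2107, 0.2494, 1.1342)

Intrinsics K: fx=458.7, fy=693.9, cx=325.6, cy=235.6
Marker side s = 0.198 m; corners in marker frame (Z=0):
  M0 = (-0.0990, +0.0990, 0)
  M1 = (+0.0990, +0.0990, 0)
  M2 = (+0.0990, -0.0990, 0)
  M3 = (-0.0990, -0.0990, 0)
Detected image corners:
  c0 = (212.279631, 446.907989) px
  c1 = (288.074522, 426.932598) px
  c2 = (270.533363, 325.130311) px
  c3 = (189.843706, 347.089108) px
Planar DLT: solve 8×8 A·h = b for H (H[2,2]=1):
  H  [+387.09139 +178.83903 +240.37974]
  H  [-118.08470 +634.40519 +388.16556]
  H  [-0.03195 +0.32412 +1.00000]
B = K⁻¹H; ‖b₁‖=0.881675, ‖b₂‖=0.881675; λ = 2/(‖b₁‖+‖b₂‖) = 1.134205, sign → tz>0 ⇒ λ=+1.134205
r₁ = λ·B[:,0] = (+0.98287,-0.18071,-0.03624); r₂ = λ·B[:,1] = (+0.18126,+0.91214,+0.36762)
r₃ = r₁×r₂ = (-0.03337,-0.36789,+0.92927); SVD([r₁ r₂ r₃]) → R = UVᵀ:
  R  [+0.98287 +0.18126 -0.03337]
  R  [-0.18071 +0.91214 -0.36789]
  R  [-0.03624 +0.36762 +0.92927]
t = (-0.21072, +0.24937, +1.13421) m
tr R = 2.824281; θ = arccos((tr R − 1)/2) = 0.422320 rad = 24.197°
axis k = ((R−Rᵀ)₃₂, (R−Rᵀ)₁₃, (R−Rᵀ)₂₁) / (2 sinθ) = (+0.897226, +0.003502, -0.441557)
rvec = θ·k = (+0.378916, +0.001479, -0.186478)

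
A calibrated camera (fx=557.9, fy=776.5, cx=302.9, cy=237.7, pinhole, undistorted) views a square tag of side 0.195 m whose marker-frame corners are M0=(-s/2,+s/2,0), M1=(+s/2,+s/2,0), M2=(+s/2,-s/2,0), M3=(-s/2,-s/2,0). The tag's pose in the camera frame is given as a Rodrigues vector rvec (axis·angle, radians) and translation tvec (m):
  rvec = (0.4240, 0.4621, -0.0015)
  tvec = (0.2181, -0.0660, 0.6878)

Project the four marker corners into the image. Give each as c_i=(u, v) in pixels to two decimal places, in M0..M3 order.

c0=(404.55, 251.76) c1=(559.65, 274.16) c2=(575.11, 51.03) c3=(400.78, 53.36)

Intrinsics K: fx=557.9, fy=776.5, cx=302.9, cy=237.7
Marker side s = 0.195 m; corners in marker frame (Z=0):
  M0 = (-0.0975, +0.0975, 0)
  M1 = (+0.0975, +0.0975, 0)
  M2 = (+0.0975, -0.0975, 0)
  M3 = (-0.0975, -0.0975, 0)
rvec = (0.4240, 0.4621, -0.0015), |rvec| = θ = 0.62715 rad = 35.933°
Rodrigues: sinθ=0.58684, 1−cosθ=0.19030; R = I + sinθ·[k]× + (1−cosθ)·[k]×²:
    [+0.89668 +0.09620 +0.43209]
    [+0.09339 +0.91302 -0.39708]
    [-0.43271 +0.39641 +0.80971]
t = (0.2181, -0.0660, 0.6878) m
M0: Pc = R·M0+t = (+0.14005, +0.01391, +0.76864); u = 557.9·(+0.14005)/0.76864 + 302.9 = 404.5542, v = 776.5·(+0.01391)/0.76864 + 237.7 = 251.7559
M1: Pc = R·M1+t = (+0.31491, +0.03213, +0.68426); u = 557.9·(+0.31491)/0.68426 + 302.9 = 559.6530, v = 776.5·(+0.03213)/0.68426 + 237.7 = 274.1556
M2: Pc = R·M2+t = (+0.29615, -0.14591, +0.60696); u = 557.9·(+0.29615)/0.60696 + 302.9 = 575.1095, v = 776.5·(-0.14591)/0.60696 + 237.7 = 51.0292
M3: Pc = R·M3+t = (+0.12129, -0.16413, +0.69134); u = 557.9·(+0.12129)/0.69134 + 302.9 = 400.7823, v = 776.5·(-0.16413)/0.69134 + 237.7 = 53.3574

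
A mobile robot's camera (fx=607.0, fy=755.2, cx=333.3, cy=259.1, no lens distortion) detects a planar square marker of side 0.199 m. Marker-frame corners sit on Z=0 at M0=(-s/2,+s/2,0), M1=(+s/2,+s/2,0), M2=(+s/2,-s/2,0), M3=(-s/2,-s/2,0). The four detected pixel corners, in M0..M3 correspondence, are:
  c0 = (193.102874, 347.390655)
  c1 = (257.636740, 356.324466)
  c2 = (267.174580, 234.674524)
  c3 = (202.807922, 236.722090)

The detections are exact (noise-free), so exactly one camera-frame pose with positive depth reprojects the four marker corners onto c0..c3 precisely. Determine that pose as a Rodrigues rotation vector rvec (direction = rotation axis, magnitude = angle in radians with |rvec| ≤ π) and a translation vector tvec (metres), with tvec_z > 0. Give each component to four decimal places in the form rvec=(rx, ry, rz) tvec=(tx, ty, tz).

rvec=(-0.1321, 0.6550, 0.0462) tvec=(-0.2224, 0.0583, 1.2909)

Intrinsics K: fx=607.0, fy=755.2, cx=333.3, cy=259.1
Marker side s = 0.199 m; corners in marker frame (Z=0):
  M0 = (-0.0995, +0.0995, 0)
  M1 = (+0.0995, +0.0995, 0)
  M2 = (+0.0995, -0.0995, 0)
  M3 = (-0.0995, -0.0995, 0)
Detected image corners:
  c0 = (193.102874, 347.390655) px
  c1 = (257.636740, 356.324466) px
  c2 = (267.174580, 234.674524) px
  c3 = (202.807922, 236.722090) px
Planar DLT: solve 8×8 A·h = b for H (H[2,2]=1):
  H  [+215.08754 -67.60874 +228.70525]
  H  [-121.76209 +557.86152 +293.21394]
  H  [-0.47258 -0.08359 +1.00000]
B = K⁻¹H; ‖b₁‖=0.774683, ‖b₂‖=0.774683; λ = 2/(‖b₁‖+‖b₂‖) = 1.290851, sign → tz>0 ⇒ λ=+1.290851
r₁ = λ·B[:,0] = (+0.79237,+0.00117,-0.61004); r₂ = λ·B[:,1] = (-0.08453,+0.99056,-0.10790)
r₃ = r₁×r₂ = (+0.60415,+0.13706,+0.78499); SVD([r₁ r₂ r₃]) → R = UVᵀ:
  R  [+0.79237 -0.08453 +0.60415]
  R  [+0.00117 +0.99056 +0.13706]
  R  [-0.61004 -0.10790 +0.78499]
t = (-0.22243, +0.05831, +1.29085) m
tr R = 2.567929; θ = arccos((tr R − 1)/2) = 0.669770 rad = 38.375°
axis k = ((R−Rᵀ)₃₂, (R−Rᵀ)₁₃, (R−Rᵀ)₂₁) / (2 sinθ) = (-0.197292, +0.977912, +0.069024)
rvec = θ·k = (-0.132140, +0.654976, +0.046230)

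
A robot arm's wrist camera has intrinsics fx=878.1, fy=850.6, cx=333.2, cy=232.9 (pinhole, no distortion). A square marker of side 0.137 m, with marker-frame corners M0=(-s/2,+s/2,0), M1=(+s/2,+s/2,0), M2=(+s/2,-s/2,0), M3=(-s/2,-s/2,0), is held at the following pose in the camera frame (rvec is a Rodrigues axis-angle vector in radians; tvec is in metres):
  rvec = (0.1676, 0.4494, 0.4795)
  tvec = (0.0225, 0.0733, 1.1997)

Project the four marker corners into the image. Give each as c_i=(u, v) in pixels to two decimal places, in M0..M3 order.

Intrinsics K: fx=878.1, fy=850.6, cx=333.2, cy=232.9
Marker side s = 0.137 m; corners in marker frame (Z=0):
  M0 = (-0.0685, +0.0685, 0)
  M1 = (+0.0685, +0.0685, 0)
  M2 = (+0.0685, -0.0685, 0)
  M3 = (-0.0685, -0.0685, 0)
rvec = (0.1676, 0.4494, 0.4795), |rvec| = θ = 0.67821 rad = 38.859°
Rodrigues: sinθ=0.62740, 1−cosθ=0.22130; R = I + sinθ·[k]× + (1−cosθ)·[k]×²:
    [+0.79221 -0.40734 +0.45440]
    [+0.47982 +0.87586 -0.05137]
    [-0.37707 +0.25872 +0.88932]
t = (0.0225, 0.0733, 1.1997) m
M0: Pc = R·M0+t = (-0.05967, +0.10043, +1.24325); u = 878.1·(-0.05967)/1.24325 + 333.2 = 291.0561, v = 850.6·(+0.10043)/1.24325 + 232.9 = 301.6112
M1: Pc = R·M1+t = (+0.04886, +0.16616, +1.19159); u = 878.1·(+0.04886)/1.19159 + 333.2 = 369.2083, v = 850.6·(+0.16616)/1.19159 + 232.9 = 351.5136
M2: Pc = R·M2+t = (+0.10467, +0.04617, +1.15615); u = 878.1·(+0.10467)/1.15615 + 333.2 = 412.6967, v = 850.6·(+0.04617)/1.15615 + 232.9 = 266.8686
M3: Pc = R·M3+t = (-0.00386, -0.01956, +1.20781); u = 878.1·(-0.00386)/1.20781 + 333.2 = 330.3910, v = 850.6·(-0.01956)/1.20781 + 232.9 = 219.1220

c0=(291.06, 301.61) c1=(369.21, 351.51) c2=(412.70, 266.87) c3=(330.39, 219.12)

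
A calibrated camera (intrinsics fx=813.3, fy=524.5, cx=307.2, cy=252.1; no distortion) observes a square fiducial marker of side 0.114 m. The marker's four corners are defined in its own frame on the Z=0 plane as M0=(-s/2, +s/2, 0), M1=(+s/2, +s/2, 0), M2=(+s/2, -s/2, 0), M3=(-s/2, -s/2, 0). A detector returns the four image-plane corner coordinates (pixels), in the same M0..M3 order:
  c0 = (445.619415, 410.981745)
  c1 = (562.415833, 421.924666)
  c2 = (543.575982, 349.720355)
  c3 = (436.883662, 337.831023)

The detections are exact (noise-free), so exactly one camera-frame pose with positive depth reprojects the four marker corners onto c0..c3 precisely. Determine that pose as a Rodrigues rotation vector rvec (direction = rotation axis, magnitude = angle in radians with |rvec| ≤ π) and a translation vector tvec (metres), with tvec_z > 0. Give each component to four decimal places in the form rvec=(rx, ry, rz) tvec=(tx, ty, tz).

Intrinsics K: fx=813.3, fy=524.5, cx=307.2, cy=252.1
Marker side s = 0.114 m; corners in marker frame (Z=0):
  M0 = (-0.0570, +0.0570, 0)
  M1 = (+0.0570, +0.0570, 0)
  M2 = (+0.0570, -0.0570, 0)
  M3 = (-0.0570, -0.0570, 0)
Detected image corners:
  c0 = (445.619415, 410.981745) px
  c1 = (562.415833, 421.924666) px
  c2 = (543.575982, 349.720355) px
  c3 = (436.883662, 337.831023) px
Planar DLT: solve 8×8 A·h = b for H (H[2,2]=1):
  H  [+1099.20355 -287.68188 +497.57584]
  H  [+192.90912 +324.54625 +378.48854]
  H  [+0.24354 -0.82322 +1.00000]
B = K⁻¹H; ‖b₁‖=1.307148, ‖b₂‖=1.307148; λ = 2/(‖b₁‖+‖b₂‖) = 0.765024, sign → tz>0 ⇒ λ=+0.765024
r₁ = λ·B[:,0] = (+0.96358,+0.19182,+0.18631); r₂ = λ·B[:,1] = (-0.03272,+0.77608,-0.62978)
r₃ = r₁×r₂ = (-0.26540,+0.60075,+0.75409); SVD([r₁ r₂ r₃]) → R = UVᵀ:
  R  [+0.96358 -0.03272 -0.26540]
  R  [+0.19182 +0.77608 +0.60075]
  R  [+0.18631 -0.62978 +0.75409]
t = (+0.17908, +0.18435, +0.76502) m
tr R = 2.493758; θ = arccos((tr R − 1)/2) = 0.727440 rad = 41.679°
axis k = ((R−Rᵀ)₃₂, (R−Rᵀ)₁₃, (R−Rᵀ)₂₁) / (2 sinθ) = (-0.925271, -0.339655, +0.168841)
rvec = θ·k = (-0.673079, -0.247079, +0.122822)

rvec=(-0.6731, -0.2471, 0.1228) tvec=(0.1791, 0.1843, 0.7650)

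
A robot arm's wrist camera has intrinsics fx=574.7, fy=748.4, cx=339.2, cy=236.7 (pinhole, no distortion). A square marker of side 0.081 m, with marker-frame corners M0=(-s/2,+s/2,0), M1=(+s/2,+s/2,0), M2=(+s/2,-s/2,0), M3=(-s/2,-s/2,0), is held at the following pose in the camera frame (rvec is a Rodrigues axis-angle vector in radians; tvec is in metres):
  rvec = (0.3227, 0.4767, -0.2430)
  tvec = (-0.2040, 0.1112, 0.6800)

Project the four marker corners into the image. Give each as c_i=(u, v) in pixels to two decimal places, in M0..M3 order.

Intrinsics K: fx=574.7, fy=748.4, cx=339.2, cy=236.7
Marker side s = 0.081 m; corners in marker frame (Z=0):
  M0 = (-0.0405, +0.0405, 0)
  M1 = (+0.0405, +0.0405, 0)
  M2 = (+0.0405, -0.0405, 0)
  M3 = (-0.0405, -0.0405, 0)
rvec = (0.3227, 0.4767, -0.2430), |rvec| = θ = 0.62484 rad = 35.801°
Rodrigues: sinθ=0.58497, 1−cosθ=0.18894; R = I + sinθ·[k]× + (1−cosθ)·[k]×²:
    [+0.86145 +0.30194 +0.40833]
    [-0.15305 +0.92103 -0.35817]
    [-0.48423 +0.24605 +0.83963]
t = (-0.2040, 0.1112, 0.6800) m
M0: Pc = R·M0+t = (-0.22666, +0.15470, +0.70958); u = 574.7·(-0.22666)/0.70958 + 339.2 = 155.6233, v = 748.4·(+0.15470)/0.70958 + 236.7 = 399.8643
M1: Pc = R·M1+t = (-0.15688, +0.14230, +0.67035); u = 574.7·(-0.15688)/0.67035 + 339.2 = 204.7031, v = 748.4·(+0.14230)/0.67035 + 236.7 = 395.5709
M2: Pc = R·M2+t = (-0.18134, +0.06770, +0.65042); u = 574.7·(-0.18134)/0.65042 + 339.2 = 178.9722, v = 748.4·(+0.06770)/0.65042 + 236.7 = 314.5979
M3: Pc = R·M3+t = (-0.25112, +0.08010, +0.68965); u = 574.7·(-0.25112)/0.68965 + 339.2 = 129.9375, v = 748.4·(+0.08010)/0.68965 + 236.7 = 323.6206

c0=(155.62, 399.86) c1=(204.70, 395.57) c2=(178.97, 314.60) c3=(129.94, 323.62)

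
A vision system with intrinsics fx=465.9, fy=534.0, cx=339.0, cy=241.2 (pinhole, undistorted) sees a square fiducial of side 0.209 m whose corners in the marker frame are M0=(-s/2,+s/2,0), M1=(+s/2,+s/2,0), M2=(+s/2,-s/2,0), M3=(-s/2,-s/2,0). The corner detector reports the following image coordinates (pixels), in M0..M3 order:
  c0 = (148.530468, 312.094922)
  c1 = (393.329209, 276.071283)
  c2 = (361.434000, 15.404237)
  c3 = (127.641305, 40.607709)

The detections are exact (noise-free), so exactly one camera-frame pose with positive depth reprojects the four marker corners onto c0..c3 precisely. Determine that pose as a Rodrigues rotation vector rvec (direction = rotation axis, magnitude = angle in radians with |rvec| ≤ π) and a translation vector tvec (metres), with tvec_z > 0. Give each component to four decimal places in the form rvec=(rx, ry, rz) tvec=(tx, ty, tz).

rvec=(-0.1017, -0.0621, -0.1254) tvec=(-0.0696, -0.0640, 0.4080)

Intrinsics K: fx=465.9, fy=534.0, cx=339.0, cy=241.2
Marker side s = 0.209 m; corners in marker frame (Z=0):
  M0 = (-0.1045, +0.1045, 0)
  M1 = (+0.1045, +0.1045, 0)
  M2 = (+0.1045, -0.1045, 0)
  M3 = (-0.1045, -0.1045, 0)
Detected image corners:
  c0 = (148.530468, 312.094922) px
  c1 = (393.329209, 276.071283) px
  c2 = (361.434000, 15.404237) px
  c3 = (127.641305, 40.607709) px
Planar DLT: solve 8×8 A·h = b for H (H[2,2]=1):
  H  [+1187.37479 +65.26937 +259.49454]
  H  [-118.91558 +1234.23547 +157.46148]
  H  [+0.16713 -0.23850 +1.00000]
B = K⁻¹H; ‖b₁‖=2.450906, ‖b₂‖=2.450906; λ = 2/(‖b₁‖+‖b₂‖) = 0.408012, sign → tz>0 ⇒ λ=+0.408012
r₁ = λ·B[:,0] = (+0.99023,-0.12166,+0.06819); r₂ = λ·B[:,1] = (+0.12796,+0.98699,-0.09731)
r₃ = r₁×r₂ = (-0.05547,+0.10509,+0.99292); SVD([r₁ r₂ r₃]) → R = UVᵀ:
  R  [+0.99023 +0.12796 -0.05547]
  R  [-0.12166 +0.98699 +0.10509]
  R  [+0.06819 -0.09731 +0.99292]
t = (-0.06963, -0.06398, +0.40801) m
tr R = 2.970135; θ = arccos((tr R − 1)/2) = 0.173031 rad = 9.914°
axis k = ((R−Rᵀ)₃₂, (R−Rᵀ)₁₃, (R−Rᵀ)₂₁) / (2 sinθ) = (-0.587782, -0.359118, -0.724946)
rvec = θ·k = (-0.101704, -0.062138, -0.125438)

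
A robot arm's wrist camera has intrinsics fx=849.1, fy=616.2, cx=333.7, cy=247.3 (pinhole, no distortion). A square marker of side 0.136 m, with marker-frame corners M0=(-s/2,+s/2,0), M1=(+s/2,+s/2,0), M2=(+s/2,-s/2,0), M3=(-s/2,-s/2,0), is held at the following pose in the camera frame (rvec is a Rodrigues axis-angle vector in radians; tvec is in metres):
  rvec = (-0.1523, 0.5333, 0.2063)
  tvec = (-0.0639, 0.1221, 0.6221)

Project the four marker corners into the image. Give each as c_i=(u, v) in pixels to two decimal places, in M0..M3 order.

Intrinsics K: fx=849.1, fy=616.2, cx=333.7, cy=247.3
Marker side s = 0.136 m; corners in marker frame (Z=0):
  M0 = (-0.0680, +0.0680, 0)
  M1 = (+0.0680, +0.0680, 0)
  M2 = (+0.0680, -0.0680, 0)
  M3 = (-0.0680, -0.0680, 0)
rvec = (-0.1523, 0.5333, 0.2063), |rvec| = θ = 0.59175 rad = 33.905°
Rodrigues: sinθ=0.55781, 1−cosθ=0.17003; R = I + sinθ·[k]× + (1−cosθ)·[k]×²:
    [+0.84123 -0.23391 +0.48746]
    [+0.15503 +0.96807 +0.19699]
    [-0.51797 -0.09014 +0.85063]
t = (-0.0639, 0.1221, 0.6221) m
M0: Pc = R·M0+t = (-0.13701, +0.17739, +0.65119); u = 849.1·(-0.13701)/0.65119 + 333.7 = 155.0512, v = 616.2·(+0.17739)/0.65119 + 247.3 = 415.1547
M1: Pc = R·M1+t = (-0.02260, +0.19847, +0.58075); u = 849.1·(-0.02260)/0.58075 + 333.7 = 300.6539, v = 616.2·(+0.19847)/0.58075 + 247.3 = 457.8865
M2: Pc = R·M2+t = (+0.00921, +0.06681, +0.59301); u = 849.1·(+0.00921)/0.59301 + 333.7 = 346.8867, v = 616.2·(+0.06681)/0.59301 + 247.3 = 316.7263
M3: Pc = R·M3+t = (-0.10520, +0.04573, +0.66345); u = 849.1·(-0.10520)/0.66345 + 333.7 = 199.0655, v = 616.2·(+0.04573)/0.66345 + 247.3 = 289.7723

c0=(155.05, 415.15) c1=(300.65, 457.89) c2=(346.89, 316.73) c3=(199.07, 289.77)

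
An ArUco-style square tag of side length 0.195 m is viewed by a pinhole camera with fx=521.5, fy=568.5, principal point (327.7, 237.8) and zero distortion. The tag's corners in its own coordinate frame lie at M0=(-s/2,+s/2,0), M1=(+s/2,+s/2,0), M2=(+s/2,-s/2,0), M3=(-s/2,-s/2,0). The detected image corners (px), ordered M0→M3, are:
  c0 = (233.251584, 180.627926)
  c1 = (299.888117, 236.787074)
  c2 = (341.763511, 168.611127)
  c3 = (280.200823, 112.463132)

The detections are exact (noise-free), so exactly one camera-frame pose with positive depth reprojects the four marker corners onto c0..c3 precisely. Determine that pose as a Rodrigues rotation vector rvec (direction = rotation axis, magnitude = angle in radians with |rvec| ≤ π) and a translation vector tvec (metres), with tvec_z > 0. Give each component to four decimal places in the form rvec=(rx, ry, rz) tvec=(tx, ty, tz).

rvec=(-0.2349, -0.3640, 0.6115) tvec=(-0.0893, -0.1379, 1.2355)

Intrinsics K: fx=521.5, fy=568.5, cx=327.7, cy=237.8
Marker side s = 0.195 m; corners in marker frame (Z=0):
  M0 = (-0.0975, +0.0975, 0)
  M1 = (+0.0975, +0.0975, 0)
  M2 = (+0.0975, -0.0975, 0)
  M3 = (-0.0975, -0.0975, 0)
Detected image corners:
  c0 = (233.251584, 180.627926) px
  c1 = (299.888117, 236.787074) px
  c2 = (341.763511, 168.611127) px
  c3 = (280.200823, 112.463132) px
Planar DLT: solve 8×8 A·h = b for H (H[2,2]=1):
  H  [+389.70705 -302.22191 +289.99988]
  H  [+325.04603 +304.39965 +174.34352]
  H  [+0.21234 -0.25880 +1.00000]
B = K⁻¹H; ‖b₁‖=0.809401, ‖b₂‖=0.809402; λ = 2/(‖b₁‖+‖b₂‖) = 1.235481, sign → tz>0 ⇒ λ=+1.235481
r₁ = λ·B[:,0] = (+0.75840,+0.59666,+0.26234); r₂ = λ·B[:,1] = (-0.51507,+0.79528,-0.31974)
r₃ = r₁×r₂ = (-0.39942,+0.10737,+0.91046); SVD([r₁ r₂ r₃]) → R = UVᵀ:
  R  [+0.75840 -0.51507 -0.39942]
  R  [+0.59666 +0.79528 +0.10737]
  R  [+0.26234 -0.31974 +0.91046]
t = (-0.08932, -0.13791, +1.23548) m
tr R = 2.464137; θ = arccos((tr R − 1)/2) = 0.749443 rad = 42.940°
axis k = ((R−Rᵀ)₃₂, (R−Rᵀ)₁₃, (R−Rᵀ)₂₁) / (2 sinθ) = (-0.313486, -0.485710, +0.815973)
rvec = θ·k = (-0.234940, -0.364012, +0.611525)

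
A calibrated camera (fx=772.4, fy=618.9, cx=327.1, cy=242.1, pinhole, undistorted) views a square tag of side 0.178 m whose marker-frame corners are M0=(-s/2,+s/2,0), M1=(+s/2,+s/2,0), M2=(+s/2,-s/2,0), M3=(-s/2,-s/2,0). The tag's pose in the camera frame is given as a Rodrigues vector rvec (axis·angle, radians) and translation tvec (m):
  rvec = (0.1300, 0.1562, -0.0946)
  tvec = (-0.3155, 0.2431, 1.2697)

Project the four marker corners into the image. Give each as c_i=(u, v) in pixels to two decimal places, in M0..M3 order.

Intrinsics K: fx=772.4, fy=618.9, cx=327.1, cy=242.1
Marker side s = 0.178 m; corners in marker frame (Z=0):
  M0 = (-0.0890, +0.0890, 0)
  M1 = (+0.0890, +0.0890, 0)
  M2 = (+0.0890, -0.0890, 0)
  M3 = (-0.0890, -0.0890, 0)
rvec = (0.1300, 0.1562, -0.0946), |rvec| = θ = 0.22416 rad = 12.843°
Rodrigues: sinθ=0.22229, 1−cosθ=0.02502; R = I + sinθ·[k]× + (1−cosθ)·[k]×²:
    [+0.98340 +0.10392 +0.14877]
    [-0.08370 +0.98713 -0.13627]
    [-0.16102 +0.12156 +0.97944]
t = (-0.3155, 0.2431, 1.2697) m
M0: Pc = R·M0+t = (-0.39377, +0.33840, +1.29485); u = 772.4·(-0.39377)/1.29485 + 327.1 = 92.2074, v = 618.9·(+0.33840)/1.29485 + 242.1 = 403.8471
M1: Pc = R·M1+t = (-0.21873, +0.32351, +1.26619); u = 772.4·(-0.21873)/1.26619 + 327.1 = 193.6710, v = 618.9·(+0.32351)/1.26619 + 242.1 = 400.2262
M2: Pc = R·M2+t = (-0.23723, +0.14780, +1.24455); u = 772.4·(-0.23723)/1.24455 + 327.1 = 179.8711, v = 618.9·(+0.14780)/1.24455 + 242.1 = 315.5973
M3: Pc = R·M3+t = (-0.41227, +0.16269, +1.27321); u = 772.4·(-0.41227)/1.27321 + 327.1 = 76.9938, v = 618.9·(+0.16269)/1.27321 + 242.1 = 321.1848

c0=(92.21, 403.85) c1=(193.67, 400.23) c2=(179.87, 315.60) c3=(76.99, 321.18)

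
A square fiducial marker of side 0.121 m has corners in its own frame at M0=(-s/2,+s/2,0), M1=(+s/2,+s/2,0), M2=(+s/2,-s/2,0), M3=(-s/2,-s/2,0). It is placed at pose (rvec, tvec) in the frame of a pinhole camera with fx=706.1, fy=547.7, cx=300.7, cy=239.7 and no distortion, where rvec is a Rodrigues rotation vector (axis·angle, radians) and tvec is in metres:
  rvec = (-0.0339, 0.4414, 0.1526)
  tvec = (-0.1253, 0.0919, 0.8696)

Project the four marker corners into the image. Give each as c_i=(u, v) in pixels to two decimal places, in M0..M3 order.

c0=(151.94, 327.29) c1=(233.23, 343.65) c2=(248.86, 266.04) c3=(166.67, 254.18)

Intrinsics K: fx=706.1, fy=547.7, cx=300.7, cy=239.7
Marker side s = 0.121 m; corners in marker frame (Z=0):
  M0 = (-0.0605, +0.0605, 0)
  M1 = (+0.0605, +0.0605, 0)
  M2 = (+0.0605, -0.0605, 0)
  M3 = (-0.0605, -0.0605, 0)
rvec = (-0.0339, 0.4414, 0.1526), |rvec| = θ = 0.46826 rad = 26.829°
Rodrigues: sinθ=0.45134, 1−cosθ=0.10765; R = I + sinθ·[k]× + (1−cosθ)·[k]×²:
    [+0.89292 -0.15443 +0.42291]
    [+0.13974 +0.98800 +0.06574]
    [-0.42798 +0.00039 +0.90379]
t = (-0.1253, 0.0919, 0.8696) m
M0: Pc = R·M0+t = (-0.18866, +0.14322, +0.89552); u = 706.1·(-0.18866)/0.89552 + 300.7 = 151.9412, v = 547.7·(+0.14322)/0.89552 + 239.7 = 327.2937
M1: Pc = R·M1+t = (-0.08062, +0.16013, +0.84373); u = 706.1·(-0.08062)/0.84373 + 300.7 = 233.2296, v = 547.7·(+0.16013)/0.84373 + 239.7 = 343.6459
M2: Pc = R·M2+t = (-0.06194, +0.04058, +0.84368); u = 706.1·(-0.06194)/0.84368 + 300.7 = 248.8646, v = 547.7·(+0.04058)/0.84368 + 239.7 = 266.0436
M3: Pc = R·M3+t = (-0.16998, +0.02367, +0.89547); u = 706.1·(-0.16998)/0.89547 + 300.7 = 166.6677, v = 547.7·(+0.02367)/0.89547 + 239.7 = 254.1784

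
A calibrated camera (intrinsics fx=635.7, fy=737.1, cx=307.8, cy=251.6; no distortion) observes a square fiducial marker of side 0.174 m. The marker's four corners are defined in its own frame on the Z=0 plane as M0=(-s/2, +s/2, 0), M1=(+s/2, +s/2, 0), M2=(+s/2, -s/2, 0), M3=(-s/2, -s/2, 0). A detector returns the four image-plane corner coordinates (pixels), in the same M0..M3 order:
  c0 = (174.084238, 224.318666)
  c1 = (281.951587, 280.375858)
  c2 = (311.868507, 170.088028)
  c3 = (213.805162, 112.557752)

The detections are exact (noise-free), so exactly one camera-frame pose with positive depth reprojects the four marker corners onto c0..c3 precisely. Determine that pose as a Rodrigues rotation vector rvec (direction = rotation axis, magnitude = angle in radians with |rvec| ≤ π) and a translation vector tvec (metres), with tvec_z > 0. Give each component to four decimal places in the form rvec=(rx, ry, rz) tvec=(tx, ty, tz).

Intrinsics K: fx=635.7, fy=737.1, cx=307.8, cy=251.6
Marker side s = 0.174 m; corners in marker frame (Z=0):
  M0 = (-0.0870, +0.0870, 0)
  M1 = (+0.0870, +0.0870, 0)
  M2 = (+0.0870, -0.0870, 0)
  M3 = (-0.0870, -0.0870, 0)
Detected image corners:
  c0 = (174.084238, 224.318666) px
  c1 = (281.951587, 280.375858) px
  c2 = (311.868507, 170.088028) px
  c3 = (213.805162, 112.557752) px
Planar DLT: solve 8×8 A·h = b for H (H[2,2]=1):
  H  [+665.19020 -308.46617 +247.46074]
  H  [+386.33415 +550.45870 +195.43834]
  H  [+0.30365 -0.44454 +1.00000]
B = K⁻¹H; ‖b₁‖=1.038202, ‖b₂‖=1.038202; λ = 2/(‖b₁‖+‖b₂‖) = 0.963204, sign → tz>0 ⇒ λ=+0.963204
r₁ = λ·B[:,0] = (+0.86627,+0.40501,+0.29248); r₂ = λ·B[:,1] = (-0.26006,+0.86546,-0.42818)
r₃ = r₁×r₂ = (-0.42655,+0.29486,+0.85505); SVD([r₁ r₂ r₃]) → R = UVᵀ:
  R  [+0.86627 -0.26006 -0.42655]
  R  [+0.40501 +0.86546 +0.29486]
  R  [+0.29248 -0.42818 +0.85505]
t = (-0.09143, -0.07339, +0.96320) m
tr R = 2.586789; θ = arccos((tr R − 1)/2) = 0.654431 rad = 37.496°
axis k = ((R−Rᵀ)₃₂, (R−Rᵀ)₁₃, (R−Rᵀ)₂₁) / (2 sinθ) = (-0.593911, -0.590618, +0.546296)
rvec = θ·k = (-0.388674, -0.386519, +0.357513)

rvec=(-0.3887, -0.3865, 0.3575) tvec=(-0.0914, -0.0734, 0.9632)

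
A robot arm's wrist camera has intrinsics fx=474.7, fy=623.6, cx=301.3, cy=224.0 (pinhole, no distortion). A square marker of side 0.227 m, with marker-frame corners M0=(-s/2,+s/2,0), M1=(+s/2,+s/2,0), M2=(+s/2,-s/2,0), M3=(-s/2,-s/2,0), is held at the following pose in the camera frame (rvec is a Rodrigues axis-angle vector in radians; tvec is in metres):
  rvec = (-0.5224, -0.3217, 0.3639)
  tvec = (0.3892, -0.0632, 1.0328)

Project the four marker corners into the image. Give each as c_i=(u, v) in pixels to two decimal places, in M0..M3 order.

Intrinsics K: fx=474.7, fy=623.6, cx=301.3, cy=224.0
Marker side s = 0.227 m; corners in marker frame (Z=0):
  M0 = (-0.1135, +0.1135, 0)
  M1 = (+0.1135, +0.1135, 0)
  M2 = (+0.1135, -0.1135, 0)
  M3 = (-0.1135, -0.1135, 0)
rvec = (-0.5224, -0.3217, 0.3639), |rvec| = θ = 0.71331 rad = 40.870°
Rodrigues: sinθ=0.65434, 1−cosθ=0.24380; R = I + sinθ·[k]× + (1−cosθ)·[k]×²:
    [+0.88696 -0.25329 -0.38619]
    [+0.41434 +0.80579 +0.42312]
    [+0.20402 -0.53531 +0.81965]
t = (0.3892, -0.0632, 1.0328) m
M0: Pc = R·M0+t = (+0.25978, -0.01877, +0.94889); u = 474.7·(+0.25978)/0.94889 + 301.3 = 431.2610, v = 623.6·(-0.01877)/0.94889 + 224.0 = 211.6639
M1: Pc = R·M1+t = (+0.46112, +0.07528, +0.99520); u = 474.7·(+0.46112)/0.99520 + 301.3 = 521.2504, v = 623.6·(+0.07528)/0.99520 + 224.0 = 271.1739
M2: Pc = R·M2+t = (+0.51862, -0.10763, +1.11671); u = 474.7·(+0.51862)/1.11671 + 301.3 = 521.7579, v = 623.6·(-0.10763)/1.11671 + 224.0 = 163.8973
M3: Pc = R·M3+t = (+0.31728, -0.20168, +1.07040); u = 474.7·(+0.31728)/1.07040 + 301.3 = 442.0062, v = 623.6·(-0.20168)/1.07040 + 224.0 = 106.5016

c0=(431.26, 211.66) c1=(521.25, 271.17) c2=(521.76, 163.90) c3=(442.01, 106.50)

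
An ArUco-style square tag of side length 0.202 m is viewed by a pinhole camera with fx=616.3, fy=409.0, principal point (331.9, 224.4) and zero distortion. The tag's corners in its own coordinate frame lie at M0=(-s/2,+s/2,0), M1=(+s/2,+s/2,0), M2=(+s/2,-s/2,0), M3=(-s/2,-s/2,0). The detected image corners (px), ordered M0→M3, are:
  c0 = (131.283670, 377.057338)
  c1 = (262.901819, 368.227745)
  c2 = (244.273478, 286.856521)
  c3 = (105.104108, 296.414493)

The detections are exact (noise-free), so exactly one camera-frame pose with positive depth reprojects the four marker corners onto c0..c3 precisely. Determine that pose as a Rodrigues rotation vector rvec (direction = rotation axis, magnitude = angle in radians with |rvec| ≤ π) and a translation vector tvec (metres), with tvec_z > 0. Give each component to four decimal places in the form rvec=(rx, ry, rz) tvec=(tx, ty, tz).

Intrinsics K: fx=616.3, fy=409.0, cx=331.9, cy=224.4
Marker side s = 0.202 m; corners in marker frame (Z=0):
  M0 = (-0.1010, +0.1010, 0)
  M1 = (+0.1010, +0.1010, 0)
  M2 = (+0.1010, -0.1010, 0)
  M3 = (-0.1010, -0.1010, 0)
Detected image corners:
  c0 = (131.283670, 377.057338) px
  c1 = (262.901819, 368.227745) px
  c2 = (244.273478, 286.856521) px
  c3 = (105.104108, 296.414493) px
Planar DLT: solve 8×8 A·h = b for H (H[2,2]=1):
  H  [+667.33654 +162.65745 +186.11713]
  H  [-49.75902 +493.43717 +333.28327]
  H  [-0.01293 +0.27824 +1.00000]
B = K⁻¹H; ‖b₁‖=1.095858, ‖b₂‖=1.095858; λ = 2/(‖b₁‖+‖b₂‖) = 0.912527, sign → tz>0 ⇒ λ=+0.912527
r₁ = λ·B[:,0] = (+0.99445,-0.10454,-0.01180); r₂ = λ·B[:,1] = (+0.10410,+0.96161,+0.25390)
r₃ = r₁×r₂ = (-0.01519,-0.25372,+0.96716); SVD([r₁ r₂ r₃]) → R = UVᵀ:
  R  [+0.99445 +0.10410 -0.01519]
  R  [-0.10454 +0.96161 -0.25372]
  R  [-0.01180 +0.25390 +0.96716]
t = (-0.21585, +0.24293, +0.91253) m
tr R = 2.923219; θ = arccos((tr R − 1)/2) = 0.277987 rad = 15.927°
axis k = ((R−Rᵀ)₃₂, (R−Rᵀ)₁₃, (R−Rᵀ)₂₁) / (2 sinθ) = (+0.924901, -0.006179, -0.380158)
rvec = θ·k = (+0.257111, -0.001718, -0.105679)

rvec=(0.2571, -0.0017, -0.1057) tvec=(-0.2159, 0.2429, 0.9125)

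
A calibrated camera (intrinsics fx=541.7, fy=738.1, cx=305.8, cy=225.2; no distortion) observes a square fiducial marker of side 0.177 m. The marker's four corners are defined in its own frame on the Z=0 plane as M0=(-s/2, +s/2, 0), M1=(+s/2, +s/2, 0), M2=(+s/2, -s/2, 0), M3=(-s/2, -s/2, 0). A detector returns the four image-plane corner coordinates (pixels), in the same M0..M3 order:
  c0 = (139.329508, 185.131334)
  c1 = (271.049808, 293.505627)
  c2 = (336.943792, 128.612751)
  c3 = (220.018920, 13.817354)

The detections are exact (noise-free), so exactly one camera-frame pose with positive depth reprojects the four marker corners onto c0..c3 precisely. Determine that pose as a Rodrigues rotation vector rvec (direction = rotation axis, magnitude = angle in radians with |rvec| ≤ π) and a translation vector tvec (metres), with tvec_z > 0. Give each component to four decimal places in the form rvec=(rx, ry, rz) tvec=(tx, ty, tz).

Intrinsics K: fx=541.7, fy=738.1, cx=305.8, cy=225.2
Marker side s = 0.177 m; corners in marker frame (Z=0):
  M0 = (-0.0885, +0.0885, 0)
  M1 = (+0.0885, +0.0885, 0)
  M2 = (+0.0885, -0.0885, 0)
  M3 = (-0.0885, -0.0885, 0)
Detected image corners:
  c0 = (139.329508, 185.131334) px
  c1 = (271.049808, 293.505627) px
  c2 = (336.943792, 128.612751) px
  c3 = (220.018920, 13.817354) px
Planar DLT: solve 8×8 A·h = b for H (H[2,2]=1):
  H  [+816.02436 -507.07201 +245.72421]
  H  [+704.94111 +888.13706 +154.70197]
  H  [+0.47589 -0.39182 +1.00000]
B = K⁻¹H; ‖b₁‖=1.553846, ‖b₂‖=1.553846; λ = 2/(‖b₁‖+‖b₂‖) = 0.643564, sign → tz>0 ⇒ λ=+0.643564
r₁ = λ·B[:,0] = (+0.79658,+0.52121,+0.30626); r₂ = λ·B[:,1] = (-0.46008,+0.85132,-0.25216)
r₃ = r₁×r₂ = (-0.39216,+0.05996,+0.91794); SVD([r₁ r₂ r₃]) → R = UVᵀ:
  R  [+0.79658 -0.46008 -0.39216]
  R  [+0.52121 +0.85132 +0.05996]
  R  [+0.30626 -0.25216 +0.91794]
t = (-0.07137, -0.06147, +0.64356) m
tr R = 2.565846; θ = arccos((tr R − 1)/2) = 0.671446 rad = 38.471°
axis k = ((R−Rᵀ)₃₂, (R−Rᵀ)₁₃, (R−Rᵀ)₂₁) / (2 sinθ) = (-0.250851, -0.561322, +0.788664)
rvec = θ·k = (-0.168433, -0.376898, +0.529545)

rvec=(-0.1684, -0.3769, 0.5295) tvec=(-0.0714, -0.0615, 0.6436)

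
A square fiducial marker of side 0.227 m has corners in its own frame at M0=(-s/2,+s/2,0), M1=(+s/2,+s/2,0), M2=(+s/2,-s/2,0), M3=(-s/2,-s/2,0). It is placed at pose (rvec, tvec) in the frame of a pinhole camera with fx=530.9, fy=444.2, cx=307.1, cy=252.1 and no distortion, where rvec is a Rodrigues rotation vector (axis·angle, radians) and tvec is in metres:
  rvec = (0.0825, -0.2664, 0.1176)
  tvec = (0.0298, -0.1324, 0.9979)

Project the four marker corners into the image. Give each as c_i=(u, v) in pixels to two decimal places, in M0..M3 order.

c0=(256.30, 237.54) c1=(370.74, 248.60) c2=(386.63, 150.78) c3=(271.41, 133.36)

Intrinsics K: fx=530.9, fy=444.2, cx=307.1, cy=252.1
Marker side s = 0.227 m; corners in marker frame (Z=0):
  M0 = (-0.1135, +0.1135, 0)
  M1 = (+0.1135, +0.1135, 0)
  M2 = (+0.1135, -0.1135, 0)
  M3 = (-0.1135, -0.1135, 0)
rvec = (0.0825, -0.2664, 0.1176), |rvec| = θ = 0.30266 rad = 17.341°
Rodrigues: sinθ=0.29806, 1−cosθ=0.04545; R = I + sinθ·[k]× + (1−cosθ)·[k]×²:
    [+0.95792 -0.12672 -0.25754]
    [+0.10491 +0.98976 -0.09679]
    [+0.26717 +0.06570 +0.96141]
t = (0.0298, -0.1324, 0.9979) m
M0: Pc = R·M0+t = (-0.09331, -0.03197, +0.97503); u = 530.9·(-0.09331)/0.97503 + 307.1 = 256.2950, v = 444.2·(-0.03197)/0.97503 + 252.1 = 237.5357
M1: Pc = R·M1+t = (+0.12414, -0.00816, +1.03568); u = 530.9·(+0.12414)/1.03568 + 307.1 = 370.7363, v = 444.2·(-0.00816)/1.03568 + 252.1 = 248.6023
M2: Pc = R·M2+t = (+0.15291, -0.23283, +1.02077); u = 530.9·(+0.15291)/1.02077 + 307.1 = 386.6268, v = 444.2·(-0.23283)/1.02077 + 252.1 = 150.7806
M3: Pc = R·M3+t = (-0.06454, -0.25664, +0.96012); u = 530.9·(-0.06454)/0.96012 + 307.1 = 271.4115, v = 444.2·(-0.25664)/0.96012 + 252.1 = 133.3631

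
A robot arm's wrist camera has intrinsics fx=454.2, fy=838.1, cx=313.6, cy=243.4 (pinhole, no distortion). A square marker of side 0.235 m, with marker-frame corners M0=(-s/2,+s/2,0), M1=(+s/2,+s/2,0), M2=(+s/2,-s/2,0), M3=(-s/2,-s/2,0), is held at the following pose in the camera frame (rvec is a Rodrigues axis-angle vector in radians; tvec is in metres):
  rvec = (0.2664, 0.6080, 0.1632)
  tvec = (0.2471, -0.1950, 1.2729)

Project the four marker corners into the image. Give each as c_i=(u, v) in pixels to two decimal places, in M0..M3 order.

Intrinsics K: fx=454.2, fy=838.1, cx=313.6, cy=243.4
Marker side s = 0.235 m; corners in marker frame (Z=0):
  M0 = (-0.1175, +0.1175, 0)
  M1 = (+0.1175, +0.1175, 0)
  M2 = (+0.1175, -0.1175, 0)
  M3 = (-0.1175, -0.1175, 0)
rvec = (0.2664, 0.6080, 0.1632), |rvec| = θ = 0.68357 rad = 39.166°
Rodrigues: sinθ=0.63156, 1−cosθ=0.22468; R = I + sinθ·[k]× + (1−cosθ)·[k]×²:
    [+0.80945 -0.07290 +0.58265]
    [+0.22866 +0.95307 -0.19842]
    [-0.54084 +0.29384 +0.78813]
t = (0.2471, -0.1950, 1.2729) m
M0: Pc = R·M0+t = (+0.14342, -0.10988, +1.37098); u = 454.2·(+0.14342)/1.37098 + 313.6 = 361.1159, v = 838.1·(-0.10988)/1.37098 + 243.4 = 176.2270
M1: Pc = R·M1+t = (+0.33364, -0.05615, +1.24388); u = 454.2·(+0.33364)/1.24388 + 313.6 = 435.4295, v = 838.1·(-0.05615)/1.24388 + 243.4 = 205.5698
M2: Pc = R·M2+t = (+0.35078, -0.28012, +1.17482); u = 454.2·(+0.35078)/1.17482 + 313.6 = 449.2139, v = 838.1·(-0.28012)/1.17482 + 243.4 = 43.5689
M3: Pc = R·M3+t = (+0.16056, -0.33385, +1.30192); u = 454.2·(+0.16056)/1.30192 + 313.6 = 369.6130, v = 838.1·(-0.33385)/1.30192 + 243.4 = 28.4848

c0=(361.12, 176.23) c1=(435.43, 205.57) c2=(449.21, 43.57) c3=(369.61, 28.48)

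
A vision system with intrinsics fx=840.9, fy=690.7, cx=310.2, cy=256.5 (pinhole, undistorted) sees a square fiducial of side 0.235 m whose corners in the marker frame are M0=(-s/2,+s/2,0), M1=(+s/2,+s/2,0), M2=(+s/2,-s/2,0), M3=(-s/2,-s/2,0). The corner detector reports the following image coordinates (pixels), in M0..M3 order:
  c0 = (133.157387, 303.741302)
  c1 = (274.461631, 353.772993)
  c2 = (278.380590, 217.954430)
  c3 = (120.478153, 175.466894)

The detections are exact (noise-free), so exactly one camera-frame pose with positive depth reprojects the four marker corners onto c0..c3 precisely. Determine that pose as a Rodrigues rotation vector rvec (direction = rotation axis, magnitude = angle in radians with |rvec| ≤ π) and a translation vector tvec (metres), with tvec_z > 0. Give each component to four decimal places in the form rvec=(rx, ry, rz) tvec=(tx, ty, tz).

rvec=(0.5101, 0.5288, 0.1862) tvec=(-0.1403, 0.0135, 1.0523)

Intrinsics K: fx=840.9, fy=690.7, cx=310.2, cy=256.5
Marker side s = 0.235 m; corners in marker frame (Z=0):
  M0 = (-0.1175, +0.1175, 0)
  M1 = (+0.1175, +0.1175, 0)
  M2 = (+0.1175, -0.1175, 0)
  M3 = (-0.1175, -0.1175, 0)
Detected image corners:
  c0 = (133.157387, 303.741302) px
  c1 = (274.461631, 353.772993) px
  c2 = (278.380590, 217.954430) px
  c3 = (120.478153, 175.466894) px
Planar DLT: solve 8×8 A·h = b for H (H[2,2]=1):
  H  [+551.38280 +117.97649 +198.11632]
  H  [+89.31987 +688.33822 +265.36848]
  H  [-0.41275 +0.48420 +1.00000]
B = K⁻¹H; ‖b₁‖=0.950278, ‖b₂‖=0.950278; λ = 2/(‖b₁‖+‖b₂‖) = 1.052324, sign → tz>0 ⇒ λ=+1.052324
r₁ = λ·B[:,0] = (+0.85024,+0.29738,-0.43434); r₂ = λ·B[:,1] = (-0.04033,+0.85950,+0.50954)
r₃ = r₁×r₂ = (+0.52485,-0.41572,+0.74278); SVD([r₁ r₂ r₃]) → R = UVᵀ:
  R  [+0.85024 -0.04033 +0.52485]
  R  [+0.29738 +0.85950 -0.41572]
  R  [-0.43434 +0.50954 +0.74278]
t = (-0.14026, +0.01351, +1.05232) m
tr R = 2.452517; θ = arccos((tr R − 1)/2) = 0.757933 rad = 43.426°
axis k = ((R−Rᵀ)₃₂, (R−Rᵀ)₁₃, (R−Rᵀ)₂₁) / (2 sinθ) = (+0.672989, +0.697674, +0.245634)
rvec = θ·k = (+0.510081, +0.528790, +0.186174)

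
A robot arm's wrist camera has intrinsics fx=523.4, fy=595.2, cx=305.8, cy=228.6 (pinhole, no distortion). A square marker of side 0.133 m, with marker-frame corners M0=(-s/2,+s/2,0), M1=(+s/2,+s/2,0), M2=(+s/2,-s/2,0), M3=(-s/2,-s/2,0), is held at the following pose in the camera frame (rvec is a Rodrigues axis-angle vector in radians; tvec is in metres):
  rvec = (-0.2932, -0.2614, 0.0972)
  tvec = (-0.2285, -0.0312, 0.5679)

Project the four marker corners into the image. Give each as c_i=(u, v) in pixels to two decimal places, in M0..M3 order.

Intrinsics K: fx=523.4, fy=595.2, cx=305.8, cy=228.6
Marker side s = 0.133 m; corners in marker frame (Z=0):
  M0 = (-0.0665, +0.0665, 0)
  M1 = (+0.0665, +0.0665, 0)
  M2 = (+0.0665, -0.0665, 0)
  M3 = (-0.0665, -0.0665, 0)
rvec = (-0.2932, -0.2614, 0.0972), |rvec| = θ = 0.40465 rad = 23.185°
Rodrigues: sinθ=0.39370, 1−cosθ=0.08076; R = I + sinθ·[k]× + (1−cosθ)·[k]×²:
    [+0.96164 -0.05677 -0.26838]
    [+0.13237 +0.95294 +0.27273]
    [+0.24027 -0.29780 +0.92390]
t = (-0.2285, -0.0312, 0.5679) m
M0: Pc = R·M0+t = (-0.29622, +0.02337, +0.53212); u = 523.4·(-0.29622)/0.53212 + 305.8 = 14.4296, v = 595.2·(+0.02337)/0.53212 + 228.6 = 254.7381
M1: Pc = R·M1+t = (-0.16833, +0.04097, +0.56407); u = 523.4·(-0.16833)/0.56407 + 305.8 = 149.6116, v = 595.2·(+0.04097)/0.56407 + 228.6 = 271.8340
M2: Pc = R·M2+t = (-0.16078, -0.08577, +0.60368); u = 523.4·(-0.16078)/0.60368 + 305.8 = 166.4050, v = 595.2·(-0.08577)/0.60368 + 228.6 = 144.0370
M3: Pc = R·M3+t = (-0.28867, -0.10337, +0.57173); u = 523.4·(-0.28867)/0.57173 + 305.8 = 41.5265, v = 595.2·(-0.10337)/0.57173 + 228.6 = 120.9825

c0=(14.43, 254.74) c1=(149.61, 271.83) c2=(166.41, 144.04) c3=(41.53, 120.98)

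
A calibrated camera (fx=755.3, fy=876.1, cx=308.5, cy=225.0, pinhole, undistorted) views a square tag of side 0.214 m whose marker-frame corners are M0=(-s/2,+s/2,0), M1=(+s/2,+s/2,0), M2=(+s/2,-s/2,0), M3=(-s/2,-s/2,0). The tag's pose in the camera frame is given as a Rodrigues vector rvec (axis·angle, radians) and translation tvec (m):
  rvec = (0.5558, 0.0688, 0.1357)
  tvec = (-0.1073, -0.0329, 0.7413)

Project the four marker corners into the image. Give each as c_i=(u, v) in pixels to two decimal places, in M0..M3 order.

Intrinsics K: fx=755.3, fy=876.1, cx=308.5, cy=225.0
Marker side s = 0.214 m; corners in marker frame (Z=0):
  M0 = (-0.1070, +0.1070, 0)
  M1 = (+0.1070, +0.1070, 0)
  M2 = (+0.1070, -0.1070, 0)
  M3 = (-0.1070, -0.1070, 0)
rvec = (0.5558, 0.0688, 0.1357), |rvec| = θ = 0.57625 rad = 33.017°
Rodrigues: sinθ=0.54488, 1−cosθ=0.16149; R = I + sinθ·[k]× + (1−cosθ)·[k]×²:
    [+0.98874 -0.10972 +0.10173]
    [+0.14691 +0.84081 -0.52101]
    [-0.02838 +0.53009 +0.84747]
t = (-0.1073, -0.0329, 0.7413) m
M0: Pc = R·M0+t = (-0.22484, +0.04135, +0.80106); u = 755.3·(-0.22484)/0.80106 + 308.5 = 96.5072, v = 876.1·(+0.04135)/0.80106 + 225.0 = 270.2214
M1: Pc = R·M1+t = (-0.01324, +0.07279, +0.79498); u = 755.3·(-0.01324)/0.79498 + 308.5 = 295.9168, v = 876.1·(+0.07279)/0.79498 + 225.0 = 305.2134
M2: Pc = R·M2+t = (+0.01024, -0.10715, +0.68154); u = 755.3·(+0.01024)/0.68154 + 308.5 = 319.8429, v = 876.1·(-0.10715)/0.68154 + 225.0 = 87.2654
M3: Pc = R·M3+t = (-0.20136, -0.13859, +0.68762); u = 755.3·(-0.20136)/0.68762 + 308.5 = 87.3246, v = 876.1·(-0.13859)/0.68762 + 225.0 = 48.4254

c0=(96.51, 270.22) c1=(295.92, 305.21) c2=(319.84, 87.27) c3=(87.32, 48.43)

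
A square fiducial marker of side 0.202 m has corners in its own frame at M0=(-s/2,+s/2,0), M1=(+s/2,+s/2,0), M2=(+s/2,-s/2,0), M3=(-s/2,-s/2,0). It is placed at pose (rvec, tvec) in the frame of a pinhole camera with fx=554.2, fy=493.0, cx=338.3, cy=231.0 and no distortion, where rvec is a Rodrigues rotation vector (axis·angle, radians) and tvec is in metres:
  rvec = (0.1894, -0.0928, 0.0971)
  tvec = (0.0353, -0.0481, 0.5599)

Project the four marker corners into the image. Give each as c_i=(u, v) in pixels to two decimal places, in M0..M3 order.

Intrinsics K: fx=554.2, fy=493.0, cx=338.3, cy=231.0
Marker side s = 0.202 m; corners in marker frame (Z=0):
  M0 = (-0.1010, +0.1010, 0)
  M1 = (+0.1010, +0.1010, 0)
  M2 = (+0.1010, -0.1010, 0)
  M3 = (-0.1010, -0.1010, 0)
rvec = (0.1894, -0.0928, 0.0971), |rvec| = θ = 0.23219 rad = 13.304°
Rodrigues: sinθ=0.23011, 1−cosθ=0.02684; R = I + sinθ·[k]× + (1−cosθ)·[k]×²:
    [+0.99102 -0.10498 -0.08281]
    [+0.08748 +0.97745 -0.19219]
    [+0.10112 +0.18322 +0.97786]
t = (0.0353, -0.0481, 0.5599) m
M0: Pc = R·M0+t = (-0.07540, +0.04179, +0.56819); u = 554.2·(-0.07540)/0.56819 + 338.3 = 264.7607, v = 493.0·(+0.04179)/0.56819 + 231.0 = 267.2571
M1: Pc = R·M1+t = (+0.12479, +0.05946, +0.58862); u = 554.2·(+0.12479)/0.58862 + 338.3 = 455.7933, v = 493.0·(+0.05946)/0.58862 + 231.0 = 280.7995
M2: Pc = R·M2+t = (+0.14600, -0.13799, +0.55161); u = 554.2·(+0.14600)/0.55161 + 338.3 = 484.9818, v = 493.0·(-0.13799)/0.55161 + 231.0 = 107.6741
M3: Pc = R·M3+t = (-0.05419, -0.15566, +0.53118); u = 554.2·(-0.05419)/0.53118 + 338.3 = 281.7615, v = 493.0·(-0.15566)/0.53118 + 231.0 = 86.5306

c0=(264.76, 267.26) c1=(455.79, 280.80) c2=(484.98, 107.67) c3=(281.76, 86.53)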